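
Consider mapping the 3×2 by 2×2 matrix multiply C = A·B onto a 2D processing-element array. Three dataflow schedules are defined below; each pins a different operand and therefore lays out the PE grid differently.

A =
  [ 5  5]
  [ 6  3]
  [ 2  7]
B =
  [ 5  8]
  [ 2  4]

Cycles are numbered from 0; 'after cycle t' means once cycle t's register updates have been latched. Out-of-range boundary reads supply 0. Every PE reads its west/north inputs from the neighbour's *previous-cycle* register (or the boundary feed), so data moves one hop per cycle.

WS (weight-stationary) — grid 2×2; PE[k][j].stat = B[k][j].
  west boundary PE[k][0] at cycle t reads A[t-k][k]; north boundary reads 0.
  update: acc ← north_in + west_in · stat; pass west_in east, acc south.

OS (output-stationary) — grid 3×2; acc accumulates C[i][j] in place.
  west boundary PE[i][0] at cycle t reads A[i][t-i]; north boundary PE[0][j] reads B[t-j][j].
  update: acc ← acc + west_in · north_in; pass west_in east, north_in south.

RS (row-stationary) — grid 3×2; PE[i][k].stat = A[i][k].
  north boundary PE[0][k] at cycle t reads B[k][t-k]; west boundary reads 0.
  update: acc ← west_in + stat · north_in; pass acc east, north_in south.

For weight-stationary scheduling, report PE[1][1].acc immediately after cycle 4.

PE[1][1].acc = 44

WS 2×2: PE[1][1] cycle-by-cycle (with neighbour feeds):
  @0  [0,1]  acc 0  |  →0  ↓0
  @0  [1,0]  acc 0  |  →0  ↓0
  @0  [1,1]  acc 0  |  →0  ↓0
  @1  [0,1]  acc 40  |  →5  ↓40
  @1  [1,0]  acc 35  |  →5  ↓35
  @1  [1,1]  acc 0  |  →0  ↓0
  @2  [0,1]  acc 48  |  →6  ↓48
  @2  [1,0]  acc 36  |  →3  ↓36
  @2  [1,1]  acc 60  |  →5  ↓60
  @3  [0,1]  acc 16  |  →2  ↓16
  @3  [1,0]  acc 24  |  →7  ↓24
  @3  [1,1]  acc 60  |  →3  ↓60
  @4  [0,1]  acc 0  |  →0  ↓0
  @4  [1,0]  acc 0  |  →0  ↓0
  @4  [1,1]  acc 44  |  →7  ↓44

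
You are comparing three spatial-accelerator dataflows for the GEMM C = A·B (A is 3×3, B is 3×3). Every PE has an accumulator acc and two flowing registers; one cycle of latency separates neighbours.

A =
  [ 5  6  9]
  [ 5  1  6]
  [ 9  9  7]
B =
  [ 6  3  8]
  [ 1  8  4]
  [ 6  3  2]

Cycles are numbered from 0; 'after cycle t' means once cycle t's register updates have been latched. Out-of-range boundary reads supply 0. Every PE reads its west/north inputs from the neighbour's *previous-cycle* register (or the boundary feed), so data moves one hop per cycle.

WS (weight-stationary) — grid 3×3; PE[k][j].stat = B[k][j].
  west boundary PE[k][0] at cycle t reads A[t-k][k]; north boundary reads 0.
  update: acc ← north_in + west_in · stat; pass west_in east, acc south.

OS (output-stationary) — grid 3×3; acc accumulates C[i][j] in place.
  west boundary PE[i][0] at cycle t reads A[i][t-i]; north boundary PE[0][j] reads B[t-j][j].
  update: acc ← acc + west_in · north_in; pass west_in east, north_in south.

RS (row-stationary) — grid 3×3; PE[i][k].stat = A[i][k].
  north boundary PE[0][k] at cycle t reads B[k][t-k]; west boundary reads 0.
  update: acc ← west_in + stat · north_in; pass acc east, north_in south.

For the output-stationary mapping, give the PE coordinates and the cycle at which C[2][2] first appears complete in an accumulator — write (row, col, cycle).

(row, col, cycle) = (2, 2, 6)

Under OS, C[2][2] lands at PE[2][2]:
  step 0 · PE2,2: acc=0; fwd→0 fwd↓0
  step 1 · PE2,2: acc=0; fwd→0 fwd↓0
  step 2 · PE2,2: acc=0; fwd→0 fwd↓0
  step 3 · PE2,2: acc=0; fwd→0 fwd↓0
  step 4 · PE2,2: acc=72; fwd→9 fwd↓8
  step 5 · PE2,2: acc=108; fwd→9 fwd↓4
  step 6 · PE2,2: acc=122; fwd→7 fwd↓2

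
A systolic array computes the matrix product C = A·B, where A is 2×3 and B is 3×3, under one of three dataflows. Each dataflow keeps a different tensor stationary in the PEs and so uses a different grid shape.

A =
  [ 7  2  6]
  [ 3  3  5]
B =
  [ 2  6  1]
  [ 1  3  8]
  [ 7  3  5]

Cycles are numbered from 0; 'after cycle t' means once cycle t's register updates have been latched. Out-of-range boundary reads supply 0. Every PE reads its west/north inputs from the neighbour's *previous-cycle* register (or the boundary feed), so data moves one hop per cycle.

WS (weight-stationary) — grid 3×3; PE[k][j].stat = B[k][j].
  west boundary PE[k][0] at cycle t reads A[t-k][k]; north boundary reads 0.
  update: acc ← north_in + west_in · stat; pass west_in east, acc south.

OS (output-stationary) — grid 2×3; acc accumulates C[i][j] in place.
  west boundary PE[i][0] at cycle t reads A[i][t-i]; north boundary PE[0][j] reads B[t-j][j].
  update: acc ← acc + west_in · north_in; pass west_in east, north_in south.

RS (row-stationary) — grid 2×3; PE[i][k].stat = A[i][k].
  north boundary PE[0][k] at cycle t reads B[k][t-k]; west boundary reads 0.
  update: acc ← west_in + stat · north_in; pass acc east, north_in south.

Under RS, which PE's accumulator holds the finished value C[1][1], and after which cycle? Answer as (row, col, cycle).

Under RS, C[1][1] lands at PE[1][2]:
  @0  [1,2]  acc 0  |  →0  ↓0
  @1  [1,2]  acc 0  |  →0  ↓0
  @2  [1,2]  acc 0  |  →0  ↓0
  @3  [1,2]  acc 44  |  →44  ↓7
  @4  [1,2]  acc 42  |  →42  ↓3

(row, col, cycle) = (1, 2, 4)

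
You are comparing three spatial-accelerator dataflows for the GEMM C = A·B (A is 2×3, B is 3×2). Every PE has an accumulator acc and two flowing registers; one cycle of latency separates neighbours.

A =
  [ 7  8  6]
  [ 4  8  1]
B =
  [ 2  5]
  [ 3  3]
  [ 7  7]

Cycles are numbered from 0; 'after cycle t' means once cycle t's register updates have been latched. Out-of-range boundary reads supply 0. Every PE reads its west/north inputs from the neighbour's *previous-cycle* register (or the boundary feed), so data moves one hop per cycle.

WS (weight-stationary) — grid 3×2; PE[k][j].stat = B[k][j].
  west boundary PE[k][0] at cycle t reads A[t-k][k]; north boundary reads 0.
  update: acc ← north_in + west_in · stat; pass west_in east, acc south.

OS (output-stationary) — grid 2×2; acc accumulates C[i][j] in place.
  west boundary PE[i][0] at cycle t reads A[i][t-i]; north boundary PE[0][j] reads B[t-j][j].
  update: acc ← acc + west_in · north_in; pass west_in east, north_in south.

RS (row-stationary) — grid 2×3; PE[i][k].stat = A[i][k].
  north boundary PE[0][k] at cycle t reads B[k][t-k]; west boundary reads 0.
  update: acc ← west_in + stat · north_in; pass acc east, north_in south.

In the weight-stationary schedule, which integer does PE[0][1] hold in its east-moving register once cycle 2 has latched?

WS (3×2). Following PE[0][1] plus its west/north inputs:
  after 0 — PE[0][0] acc=14, pass-E 7, pass-S 14
  after 0 — PE[0][1] acc=0, pass-E 0, pass-S 0
  after 1 — PE[0][0] acc=8, pass-E 4, pass-S 8
  after 1 — PE[0][1] acc=35, pass-E 7, pass-S 35
  after 2 — PE[0][0] acc=0, pass-E 0, pass-S 0
  after 2 — PE[0][1] acc=20, pass-E 4, pass-S 20

register = 4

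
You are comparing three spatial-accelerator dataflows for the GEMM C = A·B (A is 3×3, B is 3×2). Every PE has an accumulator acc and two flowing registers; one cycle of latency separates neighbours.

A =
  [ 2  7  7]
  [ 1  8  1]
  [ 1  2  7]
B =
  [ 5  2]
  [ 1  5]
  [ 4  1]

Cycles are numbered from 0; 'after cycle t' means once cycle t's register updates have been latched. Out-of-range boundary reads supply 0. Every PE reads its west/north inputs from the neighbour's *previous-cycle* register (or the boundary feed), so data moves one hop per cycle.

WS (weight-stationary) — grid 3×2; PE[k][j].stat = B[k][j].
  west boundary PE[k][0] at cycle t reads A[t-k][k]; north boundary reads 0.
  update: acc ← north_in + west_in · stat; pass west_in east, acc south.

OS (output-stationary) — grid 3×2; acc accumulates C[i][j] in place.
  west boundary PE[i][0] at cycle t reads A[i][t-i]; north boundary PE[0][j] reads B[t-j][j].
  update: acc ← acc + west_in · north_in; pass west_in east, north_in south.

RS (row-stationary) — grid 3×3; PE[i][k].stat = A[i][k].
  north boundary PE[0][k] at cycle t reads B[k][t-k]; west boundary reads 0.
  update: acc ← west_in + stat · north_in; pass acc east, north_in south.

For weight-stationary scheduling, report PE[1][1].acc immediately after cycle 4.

Tracing WS — 3×2 array, target PE[1][1]:
  after 0 — PE[0][1] acc=0, pass-E 0, pass-S 0
  after 0 — PE[1][0] acc=0, pass-E 0, pass-S 0
  after 0 — PE[1][1] acc=0, pass-E 0, pass-S 0
  after 1 — PE[0][1] acc=4, pass-E 2, pass-S 4
  after 1 — PE[1][0] acc=17, pass-E 7, pass-S 17
  after 1 — PE[1][1] acc=0, pass-E 0, pass-S 0
  after 2 — PE[0][1] acc=2, pass-E 1, pass-S 2
  after 2 — PE[1][0] acc=13, pass-E 8, pass-S 13
  after 2 — PE[1][1] acc=39, pass-E 7, pass-S 39
  after 3 — PE[0][1] acc=2, pass-E 1, pass-S 2
  after 3 — PE[1][0] acc=7, pass-E 2, pass-S 7
  after 3 — PE[1][1] acc=42, pass-E 8, pass-S 42
  after 4 — PE[0][1] acc=0, pass-E 0, pass-S 0
  after 4 — PE[1][0] acc=0, pass-E 0, pass-S 0
  after 4 — PE[1][1] acc=12, pass-E 2, pass-S 12

PE[1][1].acc = 12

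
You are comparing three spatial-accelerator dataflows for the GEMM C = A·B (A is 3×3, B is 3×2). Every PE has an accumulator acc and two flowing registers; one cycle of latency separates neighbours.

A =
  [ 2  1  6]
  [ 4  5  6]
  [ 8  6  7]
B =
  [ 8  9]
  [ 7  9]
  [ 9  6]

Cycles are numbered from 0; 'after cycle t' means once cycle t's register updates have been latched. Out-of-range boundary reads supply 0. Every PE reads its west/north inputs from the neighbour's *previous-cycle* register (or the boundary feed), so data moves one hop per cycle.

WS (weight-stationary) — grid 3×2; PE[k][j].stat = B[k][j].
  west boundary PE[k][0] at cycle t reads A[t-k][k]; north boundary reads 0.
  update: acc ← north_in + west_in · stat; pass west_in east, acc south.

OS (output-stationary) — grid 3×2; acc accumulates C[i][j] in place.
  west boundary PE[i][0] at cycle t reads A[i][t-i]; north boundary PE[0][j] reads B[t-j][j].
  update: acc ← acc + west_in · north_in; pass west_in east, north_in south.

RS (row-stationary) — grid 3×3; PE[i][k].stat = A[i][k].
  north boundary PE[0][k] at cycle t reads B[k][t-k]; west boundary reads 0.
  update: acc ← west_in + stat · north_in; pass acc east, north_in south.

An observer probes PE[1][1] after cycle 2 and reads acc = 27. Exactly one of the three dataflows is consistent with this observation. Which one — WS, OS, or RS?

dataflow = WS

WS (3×2 grid), PE[1][1]:
  cycle 0: PE[1][1] → acc 0, east 0, south 0
  cycle 1: PE[1][1] → acc 0, east 0, south 0
  cycle 2: PE[1][1] → acc 27, east 1, south 27
OS (3×2 grid), PE[1][1]:
  cycle 0: PE[1][1] → acc 0, east 0, south 0
  cycle 1: PE[1][1] → acc 0, east 0, south 0
  cycle 2: PE[1][1] → acc 36, east 4, south 9
RS (3×3 grid), PE[1][1]:
  cycle 0: PE[1][1] → acc 0, east 0, south 0
  cycle 1: PE[1][1] → acc 0, east 0, south 0
  cycle 2: PE[1][1] → acc 67, east 67, south 7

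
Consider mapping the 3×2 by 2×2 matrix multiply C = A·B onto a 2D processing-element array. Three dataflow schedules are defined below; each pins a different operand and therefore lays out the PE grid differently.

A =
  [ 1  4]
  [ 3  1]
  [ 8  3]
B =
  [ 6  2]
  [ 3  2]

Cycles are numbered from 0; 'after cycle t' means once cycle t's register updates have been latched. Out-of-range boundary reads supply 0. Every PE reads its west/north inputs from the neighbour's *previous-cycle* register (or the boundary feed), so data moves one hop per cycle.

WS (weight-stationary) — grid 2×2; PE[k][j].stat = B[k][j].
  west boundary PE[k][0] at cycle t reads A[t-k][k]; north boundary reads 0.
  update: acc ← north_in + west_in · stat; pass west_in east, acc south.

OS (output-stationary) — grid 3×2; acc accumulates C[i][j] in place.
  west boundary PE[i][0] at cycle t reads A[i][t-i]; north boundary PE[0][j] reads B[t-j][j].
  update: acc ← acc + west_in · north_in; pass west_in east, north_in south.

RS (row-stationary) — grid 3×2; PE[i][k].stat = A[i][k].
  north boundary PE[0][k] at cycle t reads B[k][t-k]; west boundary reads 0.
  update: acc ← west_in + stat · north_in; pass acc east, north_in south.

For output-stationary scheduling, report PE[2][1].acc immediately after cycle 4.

OS (3×2). Following PE[2][1] plus its west/north inputs:
  0: (1,1).acc=0  regs=<0,0>
  0: (2,0).acc=0  regs=<0,0>
  0: (2,1).acc=0  regs=<0,0>
  1: (1,1).acc=0  regs=<0,0>
  1: (2,0).acc=0  regs=<0,0>
  1: (2,1).acc=0  regs=<0,0>
  2: (1,1).acc=6  regs=<3,2>
  2: (2,0).acc=48  regs=<8,6>
  2: (2,1).acc=0  regs=<0,0>
  3: (1,1).acc=8  regs=<1,2>
  3: (2,0).acc=57  regs=<3,3>
  3: (2,1).acc=16  regs=<8,2>
  4: (1,1).acc=8  regs=<0,0>
  4: (2,0).acc=57  regs=<0,0>
  4: (2,1).acc=22  regs=<3,2>

PE[2][1].acc = 22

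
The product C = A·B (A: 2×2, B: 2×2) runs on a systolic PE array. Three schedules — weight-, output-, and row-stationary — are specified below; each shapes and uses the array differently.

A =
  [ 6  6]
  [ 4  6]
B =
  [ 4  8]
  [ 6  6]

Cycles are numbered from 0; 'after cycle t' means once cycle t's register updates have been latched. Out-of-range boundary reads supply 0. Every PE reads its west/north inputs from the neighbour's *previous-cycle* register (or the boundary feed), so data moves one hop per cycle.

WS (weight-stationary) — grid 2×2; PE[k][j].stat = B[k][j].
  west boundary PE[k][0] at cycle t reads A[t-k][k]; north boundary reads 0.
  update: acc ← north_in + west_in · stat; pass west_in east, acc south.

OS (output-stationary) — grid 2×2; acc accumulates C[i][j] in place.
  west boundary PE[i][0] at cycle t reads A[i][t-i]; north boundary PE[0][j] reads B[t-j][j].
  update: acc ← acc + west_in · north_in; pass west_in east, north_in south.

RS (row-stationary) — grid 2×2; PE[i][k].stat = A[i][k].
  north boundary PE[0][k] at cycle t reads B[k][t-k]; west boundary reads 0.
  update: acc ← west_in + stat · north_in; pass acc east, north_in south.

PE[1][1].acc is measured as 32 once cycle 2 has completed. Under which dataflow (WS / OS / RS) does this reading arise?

— WS: 2×2; PE[1][1] trace:
  t=0 PE[1][1]: acc=0 h=0 v=0
  t=1 PE[1][1]: acc=0 h=0 v=0
  t=2 PE[1][1]: acc=84 h=6 v=84
— OS: 2×2; PE[1][1] trace:
  t=0 PE[1][1]: acc=0 h=0 v=0
  t=1 PE[1][1]: acc=0 h=0 v=0
  t=2 PE[1][1]: acc=32 h=4 v=8
— RS: 2×2; PE[1][1] trace:
  t=0 PE[1][1]: acc=0 h=0 v=0
  t=1 PE[1][1]: acc=0 h=0 v=0
  t=2 PE[1][1]: acc=52 h=52 v=6

dataflow = OS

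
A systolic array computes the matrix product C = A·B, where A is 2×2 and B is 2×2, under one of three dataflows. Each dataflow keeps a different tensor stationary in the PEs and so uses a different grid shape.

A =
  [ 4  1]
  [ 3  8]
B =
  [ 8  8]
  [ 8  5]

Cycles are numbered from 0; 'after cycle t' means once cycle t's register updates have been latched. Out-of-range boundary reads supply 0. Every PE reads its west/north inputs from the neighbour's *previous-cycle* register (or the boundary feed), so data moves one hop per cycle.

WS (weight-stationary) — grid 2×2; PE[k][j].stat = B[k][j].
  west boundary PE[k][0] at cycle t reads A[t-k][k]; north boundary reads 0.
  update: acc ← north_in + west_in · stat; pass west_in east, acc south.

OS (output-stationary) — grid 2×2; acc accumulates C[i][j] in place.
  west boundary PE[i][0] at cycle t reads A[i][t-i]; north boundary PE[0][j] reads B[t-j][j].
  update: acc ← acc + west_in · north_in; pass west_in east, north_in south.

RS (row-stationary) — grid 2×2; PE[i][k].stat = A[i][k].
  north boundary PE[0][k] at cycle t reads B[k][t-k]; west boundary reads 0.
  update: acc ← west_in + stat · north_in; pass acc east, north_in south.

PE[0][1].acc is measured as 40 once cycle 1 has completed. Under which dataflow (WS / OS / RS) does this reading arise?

dataflow = RS

WS (2×2 grid), PE[0][1]:
  0: (0,1).acc=0  regs=<0,0>
  1: (0,1).acc=32  regs=<4,32>
OS (2×2 grid), PE[0][1]:
  0: (0,1).acc=0  regs=<0,0>
  1: (0,1).acc=32  regs=<4,8>
RS (2×2 grid), PE[0][1]:
  0: (0,1).acc=0  regs=<0,0>
  1: (0,1).acc=40  regs=<40,8>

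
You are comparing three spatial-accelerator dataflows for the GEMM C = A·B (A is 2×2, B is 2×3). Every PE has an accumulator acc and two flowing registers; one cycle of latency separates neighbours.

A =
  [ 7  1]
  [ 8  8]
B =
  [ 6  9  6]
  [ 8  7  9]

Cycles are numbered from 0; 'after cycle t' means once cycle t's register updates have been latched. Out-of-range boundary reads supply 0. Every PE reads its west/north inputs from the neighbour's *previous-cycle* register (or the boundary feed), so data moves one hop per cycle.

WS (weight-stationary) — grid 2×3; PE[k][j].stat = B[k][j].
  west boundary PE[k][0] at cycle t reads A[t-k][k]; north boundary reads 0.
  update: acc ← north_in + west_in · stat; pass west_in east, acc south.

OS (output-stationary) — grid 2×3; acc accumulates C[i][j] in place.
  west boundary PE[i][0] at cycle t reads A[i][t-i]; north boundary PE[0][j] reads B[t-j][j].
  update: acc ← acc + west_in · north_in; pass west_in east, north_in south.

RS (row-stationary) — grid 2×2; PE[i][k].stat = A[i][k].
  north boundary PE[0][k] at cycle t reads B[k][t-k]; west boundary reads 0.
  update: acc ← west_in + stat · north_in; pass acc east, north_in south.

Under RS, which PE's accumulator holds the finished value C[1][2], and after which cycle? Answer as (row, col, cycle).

RS — PE[1][1] is where C[1][2] collects:
  c0 r1c1: 0 / 0 / 0
  c1 r1c1: 0 / 0 / 0
  c2 r1c1: 112 / 112 / 8
  c3 r1c1: 128 / 128 / 7
  c4 r1c1: 120 / 120 / 9

(row, col, cycle) = (1, 1, 4)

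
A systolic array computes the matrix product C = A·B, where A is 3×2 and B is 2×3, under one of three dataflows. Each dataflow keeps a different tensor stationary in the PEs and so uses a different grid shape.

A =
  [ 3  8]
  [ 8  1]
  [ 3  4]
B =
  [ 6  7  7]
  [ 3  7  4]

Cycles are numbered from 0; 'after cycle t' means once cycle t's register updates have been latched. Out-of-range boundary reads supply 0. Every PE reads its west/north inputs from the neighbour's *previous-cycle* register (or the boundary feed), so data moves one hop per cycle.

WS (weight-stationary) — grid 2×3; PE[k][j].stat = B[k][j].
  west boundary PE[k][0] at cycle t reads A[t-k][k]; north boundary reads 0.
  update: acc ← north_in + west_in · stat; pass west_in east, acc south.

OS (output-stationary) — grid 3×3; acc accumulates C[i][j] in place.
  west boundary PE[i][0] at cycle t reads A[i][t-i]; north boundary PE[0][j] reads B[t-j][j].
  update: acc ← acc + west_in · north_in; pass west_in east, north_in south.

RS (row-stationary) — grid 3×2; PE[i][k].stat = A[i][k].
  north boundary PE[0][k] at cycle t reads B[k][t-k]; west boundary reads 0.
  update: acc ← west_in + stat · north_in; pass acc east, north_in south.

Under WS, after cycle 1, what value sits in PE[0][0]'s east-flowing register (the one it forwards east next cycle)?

WS on a 2×3 grid — tracing PE[0][0] and its feeders:
  @0  [0,0]  acc 18  |  →3  ↓18
  @1  [0,0]  acc 48  |  →8  ↓48

register = 8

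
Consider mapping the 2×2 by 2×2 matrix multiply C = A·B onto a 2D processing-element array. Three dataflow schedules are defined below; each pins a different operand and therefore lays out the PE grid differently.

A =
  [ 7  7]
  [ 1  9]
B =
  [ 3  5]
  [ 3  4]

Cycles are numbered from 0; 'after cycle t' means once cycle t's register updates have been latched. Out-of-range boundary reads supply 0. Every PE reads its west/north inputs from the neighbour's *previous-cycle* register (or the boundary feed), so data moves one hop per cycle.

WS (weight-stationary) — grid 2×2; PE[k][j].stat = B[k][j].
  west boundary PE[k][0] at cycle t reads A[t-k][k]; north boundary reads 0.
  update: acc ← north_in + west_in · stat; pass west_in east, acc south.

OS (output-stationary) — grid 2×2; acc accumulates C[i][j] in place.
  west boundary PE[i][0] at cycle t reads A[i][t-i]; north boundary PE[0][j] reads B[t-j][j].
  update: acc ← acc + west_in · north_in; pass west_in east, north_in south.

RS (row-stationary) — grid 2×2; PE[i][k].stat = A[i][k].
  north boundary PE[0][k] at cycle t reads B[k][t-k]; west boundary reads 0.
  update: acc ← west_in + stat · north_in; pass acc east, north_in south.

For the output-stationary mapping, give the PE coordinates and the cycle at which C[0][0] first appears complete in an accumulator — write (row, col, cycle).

Under OS, C[0][0] lands at PE[0][0]:
  [0] (0,0) acc=21 (h:7 v:3)
  [1] (0,0) acc=42 (h:7 v:3)

(row, col, cycle) = (0, 0, 1)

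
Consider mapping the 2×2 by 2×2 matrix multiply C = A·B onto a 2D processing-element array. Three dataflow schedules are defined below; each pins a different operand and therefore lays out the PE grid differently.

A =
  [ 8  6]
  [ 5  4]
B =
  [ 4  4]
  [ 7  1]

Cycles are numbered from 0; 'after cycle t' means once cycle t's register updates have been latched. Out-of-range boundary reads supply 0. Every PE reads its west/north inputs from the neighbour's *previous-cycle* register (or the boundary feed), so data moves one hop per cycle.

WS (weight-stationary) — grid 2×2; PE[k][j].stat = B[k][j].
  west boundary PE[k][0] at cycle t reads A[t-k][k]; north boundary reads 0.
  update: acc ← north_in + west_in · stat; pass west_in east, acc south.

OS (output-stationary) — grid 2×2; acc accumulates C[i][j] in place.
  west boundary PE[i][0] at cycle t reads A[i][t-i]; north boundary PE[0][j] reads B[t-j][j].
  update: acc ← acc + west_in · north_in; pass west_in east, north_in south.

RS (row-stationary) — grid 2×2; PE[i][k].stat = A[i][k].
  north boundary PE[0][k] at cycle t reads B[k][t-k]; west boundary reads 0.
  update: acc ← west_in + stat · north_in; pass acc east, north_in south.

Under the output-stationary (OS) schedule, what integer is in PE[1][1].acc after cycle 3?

PE[1][1].acc = 24

OS 2×2: PE[1][1] cycle-by-cycle (with neighbour feeds):
  t=0 PE[0][1]: acc=0 h=0 v=0
  t=0 PE[1][0]: acc=0 h=0 v=0
  t=0 PE[1][1]: acc=0 h=0 v=0
  t=1 PE[0][1]: acc=32 h=8 v=4
  t=1 PE[1][0]: acc=20 h=5 v=4
  t=1 PE[1][1]: acc=0 h=0 v=0
  t=2 PE[0][1]: acc=38 h=6 v=1
  t=2 PE[1][0]: acc=48 h=4 v=7
  t=2 PE[1][1]: acc=20 h=5 v=4
  t=3 PE[0][1]: acc=38 h=0 v=0
  t=3 PE[1][0]: acc=48 h=0 v=0
  t=3 PE[1][1]: acc=24 h=4 v=1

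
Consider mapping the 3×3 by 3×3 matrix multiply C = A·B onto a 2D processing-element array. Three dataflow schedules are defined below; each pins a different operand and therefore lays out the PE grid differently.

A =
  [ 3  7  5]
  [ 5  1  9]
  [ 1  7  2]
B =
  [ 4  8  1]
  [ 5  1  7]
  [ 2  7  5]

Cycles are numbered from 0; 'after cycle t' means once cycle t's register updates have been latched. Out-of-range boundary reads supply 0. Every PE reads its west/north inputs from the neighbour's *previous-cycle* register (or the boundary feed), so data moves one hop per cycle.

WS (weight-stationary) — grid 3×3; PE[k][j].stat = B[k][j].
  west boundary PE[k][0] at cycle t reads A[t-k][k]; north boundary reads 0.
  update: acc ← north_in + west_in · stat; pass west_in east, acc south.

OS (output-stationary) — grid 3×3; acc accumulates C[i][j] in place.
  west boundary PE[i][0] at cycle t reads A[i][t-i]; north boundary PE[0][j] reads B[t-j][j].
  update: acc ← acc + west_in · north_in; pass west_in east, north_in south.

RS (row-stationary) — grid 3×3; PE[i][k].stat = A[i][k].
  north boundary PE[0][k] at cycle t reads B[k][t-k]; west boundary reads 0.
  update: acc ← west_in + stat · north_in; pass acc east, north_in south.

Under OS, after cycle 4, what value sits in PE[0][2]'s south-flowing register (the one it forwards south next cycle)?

Tracing OS — 3×3 array, target PE[0][2]:
  @0  [0,1]  acc 0  |  →0  ↓0
  @0  [0,2]  acc 0  |  →0  ↓0
  @1  [0,1]  acc 24  |  →3  ↓8
  @1  [0,2]  acc 0  |  →0  ↓0
  @2  [0,1]  acc 31  |  →7  ↓1
  @2  [0,2]  acc 3  |  →3  ↓1
  @3  [0,1]  acc 66  |  →5  ↓7
  @3  [0,2]  acc 52  |  →7  ↓7
  @4  [0,1]  acc 66  |  →0  ↓0
  @4  [0,2]  acc 77  |  →5  ↓5

register = 5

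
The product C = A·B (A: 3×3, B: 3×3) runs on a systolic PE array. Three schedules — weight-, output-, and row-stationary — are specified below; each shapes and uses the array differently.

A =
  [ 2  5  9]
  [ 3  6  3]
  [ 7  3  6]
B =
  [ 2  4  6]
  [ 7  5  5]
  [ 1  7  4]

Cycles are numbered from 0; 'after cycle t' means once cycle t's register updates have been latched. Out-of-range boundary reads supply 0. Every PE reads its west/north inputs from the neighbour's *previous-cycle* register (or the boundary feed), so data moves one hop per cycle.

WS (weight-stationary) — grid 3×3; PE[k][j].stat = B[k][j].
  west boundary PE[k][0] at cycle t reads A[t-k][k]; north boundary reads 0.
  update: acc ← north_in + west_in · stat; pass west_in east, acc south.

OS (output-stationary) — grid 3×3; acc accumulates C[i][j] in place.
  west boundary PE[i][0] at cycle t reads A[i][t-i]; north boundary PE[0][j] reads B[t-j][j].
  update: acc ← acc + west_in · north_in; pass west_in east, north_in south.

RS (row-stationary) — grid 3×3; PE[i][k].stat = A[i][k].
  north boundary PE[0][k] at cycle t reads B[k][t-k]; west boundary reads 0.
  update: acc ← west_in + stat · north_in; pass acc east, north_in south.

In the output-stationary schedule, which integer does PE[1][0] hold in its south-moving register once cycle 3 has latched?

register = 1

OS 3×3: PE[1][0] cycle-by-cycle (with neighbour feeds):
  t=0 PE[0][0]: acc=4 h=2 v=2
  t=0 PE[1][0]: acc=0 h=0 v=0
  t=1 PE[0][0]: acc=39 h=5 v=7
  t=1 PE[1][0]: acc=6 h=3 v=2
  t=2 PE[0][0]: acc=48 h=9 v=1
  t=2 PE[1][0]: acc=48 h=6 v=7
  t=3 PE[0][0]: acc=48 h=0 v=0
  t=3 PE[1][0]: acc=51 h=3 v=1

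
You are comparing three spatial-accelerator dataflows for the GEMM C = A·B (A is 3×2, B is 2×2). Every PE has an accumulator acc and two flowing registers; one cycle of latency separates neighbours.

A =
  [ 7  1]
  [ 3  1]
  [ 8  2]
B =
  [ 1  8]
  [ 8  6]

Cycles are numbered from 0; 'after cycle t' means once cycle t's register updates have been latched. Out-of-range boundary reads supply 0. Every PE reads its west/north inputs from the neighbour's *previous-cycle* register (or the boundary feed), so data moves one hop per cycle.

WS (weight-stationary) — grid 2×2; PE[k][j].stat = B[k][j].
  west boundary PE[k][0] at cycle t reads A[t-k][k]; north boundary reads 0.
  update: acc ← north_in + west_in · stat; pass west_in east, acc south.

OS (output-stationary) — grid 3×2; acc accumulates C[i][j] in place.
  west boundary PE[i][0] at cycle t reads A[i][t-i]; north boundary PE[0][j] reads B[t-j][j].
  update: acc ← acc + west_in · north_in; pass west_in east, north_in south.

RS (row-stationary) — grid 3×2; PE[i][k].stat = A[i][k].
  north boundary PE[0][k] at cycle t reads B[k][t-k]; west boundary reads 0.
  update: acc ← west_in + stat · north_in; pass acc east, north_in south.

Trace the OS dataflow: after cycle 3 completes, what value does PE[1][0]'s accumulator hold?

PE[1][0].acc = 11

OS (3×2). Following PE[1][0] plus its west/north inputs:
  [0] (0,0) acc=7 (h:7 v:1)
  [0] (1,0) acc=0 (h:0 v:0)
  [1] (0,0) acc=15 (h:1 v:8)
  [1] (1,0) acc=3 (h:3 v:1)
  [2] (0,0) acc=15 (h:0 v:0)
  [2] (1,0) acc=11 (h:1 v:8)
  [3] (0,0) acc=15 (h:0 v:0)
  [3] (1,0) acc=11 (h:0 v:0)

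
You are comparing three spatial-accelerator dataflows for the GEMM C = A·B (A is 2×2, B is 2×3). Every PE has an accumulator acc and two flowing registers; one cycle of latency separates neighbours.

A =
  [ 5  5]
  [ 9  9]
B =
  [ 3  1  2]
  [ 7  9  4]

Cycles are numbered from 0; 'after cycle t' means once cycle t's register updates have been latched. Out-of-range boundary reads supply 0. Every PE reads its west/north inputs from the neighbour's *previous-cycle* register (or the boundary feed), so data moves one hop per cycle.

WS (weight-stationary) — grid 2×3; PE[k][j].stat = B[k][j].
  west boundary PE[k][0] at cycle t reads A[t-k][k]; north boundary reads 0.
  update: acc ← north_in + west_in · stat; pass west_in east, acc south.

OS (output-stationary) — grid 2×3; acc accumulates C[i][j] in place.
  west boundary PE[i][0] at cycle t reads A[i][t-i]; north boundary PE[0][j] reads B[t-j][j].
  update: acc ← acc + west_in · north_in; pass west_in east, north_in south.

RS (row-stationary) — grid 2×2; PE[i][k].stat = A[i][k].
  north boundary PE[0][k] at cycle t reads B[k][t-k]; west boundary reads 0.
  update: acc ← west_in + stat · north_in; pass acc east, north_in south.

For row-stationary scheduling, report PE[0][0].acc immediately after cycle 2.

RS (2×2). Following PE[0][0] plus its west/north inputs:
  cycle 0: PE[0][0] → acc 15, east 15, south 3
  cycle 1: PE[0][0] → acc 5, east 5, south 1
  cycle 2: PE[0][0] → acc 10, east 10, south 2

PE[0][0].acc = 10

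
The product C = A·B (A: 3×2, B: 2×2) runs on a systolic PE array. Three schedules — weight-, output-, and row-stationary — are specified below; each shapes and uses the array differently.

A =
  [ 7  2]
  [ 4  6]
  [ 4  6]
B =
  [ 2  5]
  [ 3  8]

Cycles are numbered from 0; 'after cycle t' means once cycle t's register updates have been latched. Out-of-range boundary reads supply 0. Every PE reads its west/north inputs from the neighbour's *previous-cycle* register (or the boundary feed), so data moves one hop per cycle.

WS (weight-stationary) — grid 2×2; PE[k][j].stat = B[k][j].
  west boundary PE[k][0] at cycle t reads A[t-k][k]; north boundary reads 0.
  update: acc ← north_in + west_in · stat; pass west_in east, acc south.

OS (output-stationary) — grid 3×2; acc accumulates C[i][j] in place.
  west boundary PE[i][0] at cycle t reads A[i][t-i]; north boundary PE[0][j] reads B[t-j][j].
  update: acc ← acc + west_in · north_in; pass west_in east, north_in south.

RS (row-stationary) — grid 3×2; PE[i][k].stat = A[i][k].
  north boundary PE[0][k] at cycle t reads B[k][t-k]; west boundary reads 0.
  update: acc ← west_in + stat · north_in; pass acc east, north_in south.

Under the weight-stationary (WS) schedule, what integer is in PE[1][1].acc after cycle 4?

Tracing WS — 2×2 array, target PE[1][1]:
  @0  [0,1]  acc 0  |  →0  ↓0
  @0  [1,0]  acc 0  |  →0  ↓0
  @0  [1,1]  acc 0  |  →0  ↓0
  @1  [0,1]  acc 35  |  →7  ↓35
  @1  [1,0]  acc 20  |  →2  ↓20
  @1  [1,1]  acc 0  |  →0  ↓0
  @2  [0,1]  acc 20  |  →4  ↓20
  @2  [1,0]  acc 26  |  →6  ↓26
  @2  [1,1]  acc 51  |  →2  ↓51
  @3  [0,1]  acc 20  |  →4  ↓20
  @3  [1,0]  acc 26  |  →6  ↓26
  @3  [1,1]  acc 68  |  →6  ↓68
  @4  [0,1]  acc 0  |  →0  ↓0
  @4  [1,0]  acc 0  |  →0  ↓0
  @4  [1,1]  acc 68  |  →6  ↓68

PE[1][1].acc = 68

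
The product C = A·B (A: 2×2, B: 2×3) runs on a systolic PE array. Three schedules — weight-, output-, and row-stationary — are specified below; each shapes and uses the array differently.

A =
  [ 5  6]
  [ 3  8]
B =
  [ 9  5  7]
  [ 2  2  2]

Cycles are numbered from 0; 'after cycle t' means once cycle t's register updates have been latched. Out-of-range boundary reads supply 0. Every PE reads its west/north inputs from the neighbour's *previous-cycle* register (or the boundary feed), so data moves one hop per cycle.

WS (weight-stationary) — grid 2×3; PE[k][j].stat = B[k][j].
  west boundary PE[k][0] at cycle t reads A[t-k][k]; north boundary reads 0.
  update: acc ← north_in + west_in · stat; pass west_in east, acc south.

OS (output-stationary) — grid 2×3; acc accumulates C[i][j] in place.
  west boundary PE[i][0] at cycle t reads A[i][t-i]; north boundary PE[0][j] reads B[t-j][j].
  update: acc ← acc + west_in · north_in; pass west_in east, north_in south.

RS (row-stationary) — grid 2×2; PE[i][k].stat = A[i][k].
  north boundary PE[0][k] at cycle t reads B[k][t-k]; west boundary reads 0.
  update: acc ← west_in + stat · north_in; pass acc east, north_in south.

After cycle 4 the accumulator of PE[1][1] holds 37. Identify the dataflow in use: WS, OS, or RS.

WS (2×3 grid), PE[1][1]:
  cycle 0: PE[1][1] → acc 0, east 0, south 0
  cycle 1: PE[1][1] → acc 0, east 0, south 0
  cycle 2: PE[1][1] → acc 37, east 6, south 37
  cycle 3: PE[1][1] → acc 31, east 8, south 31
  cycle 4: PE[1][1] → acc 0, east 0, south 0
OS (2×3 grid), PE[1][1]:
  cycle 0: PE[1][1] → acc 0, east 0, south 0
  cycle 1: PE[1][1] → acc 0, east 0, south 0
  cycle 2: PE[1][1] → acc 15, east 3, south 5
  cycle 3: PE[1][1] → acc 31, east 8, south 2
  cycle 4: PE[1][1] → acc 31, east 0, south 0
RS (2×2 grid), PE[1][1]:
  cycle 0: PE[1][1] → acc 0, east 0, south 0
  cycle 1: PE[1][1] → acc 0, east 0, south 0
  cycle 2: PE[1][1] → acc 43, east 43, south 2
  cycle 3: PE[1][1] → acc 31, east 31, south 2
  cycle 4: PE[1][1] → acc 37, east 37, south 2

dataflow = RS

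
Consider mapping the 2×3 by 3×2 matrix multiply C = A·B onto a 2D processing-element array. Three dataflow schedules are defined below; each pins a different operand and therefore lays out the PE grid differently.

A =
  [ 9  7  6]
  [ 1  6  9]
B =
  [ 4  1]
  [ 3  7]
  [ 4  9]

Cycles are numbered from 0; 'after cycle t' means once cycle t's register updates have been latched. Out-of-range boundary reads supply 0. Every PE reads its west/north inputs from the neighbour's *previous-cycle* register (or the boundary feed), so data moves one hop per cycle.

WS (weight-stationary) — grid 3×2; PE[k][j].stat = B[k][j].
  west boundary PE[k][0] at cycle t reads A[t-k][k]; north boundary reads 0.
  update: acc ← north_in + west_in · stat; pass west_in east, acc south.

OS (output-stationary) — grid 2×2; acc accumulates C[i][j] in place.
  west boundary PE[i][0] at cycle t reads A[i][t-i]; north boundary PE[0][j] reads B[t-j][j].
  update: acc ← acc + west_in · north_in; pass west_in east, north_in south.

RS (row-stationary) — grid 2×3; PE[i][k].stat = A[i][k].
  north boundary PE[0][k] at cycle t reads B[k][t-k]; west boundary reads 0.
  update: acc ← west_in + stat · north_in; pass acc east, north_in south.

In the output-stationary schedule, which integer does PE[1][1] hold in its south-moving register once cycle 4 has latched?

OS 2×2: PE[1][1] cycle-by-cycle (with neighbour feeds):
  c0 r0c1: 0 / 0 / 0
  c0 r1c0: 0 / 0 / 0
  c0 r1c1: 0 / 0 / 0
  c1 r0c1: 9 / 9 / 1
  c1 r1c0: 4 / 1 / 4
  c1 r1c1: 0 / 0 / 0
  c2 r0c1: 58 / 7 / 7
  c2 r1c0: 22 / 6 / 3
  c2 r1c1: 1 / 1 / 1
  c3 r0c1: 112 / 6 / 9
  c3 r1c0: 58 / 9 / 4
  c3 r1c1: 43 / 6 / 7
  c4 r0c1: 112 / 0 / 0
  c4 r1c0: 58 / 0 / 0
  c4 r1c1: 124 / 9 / 9

register = 9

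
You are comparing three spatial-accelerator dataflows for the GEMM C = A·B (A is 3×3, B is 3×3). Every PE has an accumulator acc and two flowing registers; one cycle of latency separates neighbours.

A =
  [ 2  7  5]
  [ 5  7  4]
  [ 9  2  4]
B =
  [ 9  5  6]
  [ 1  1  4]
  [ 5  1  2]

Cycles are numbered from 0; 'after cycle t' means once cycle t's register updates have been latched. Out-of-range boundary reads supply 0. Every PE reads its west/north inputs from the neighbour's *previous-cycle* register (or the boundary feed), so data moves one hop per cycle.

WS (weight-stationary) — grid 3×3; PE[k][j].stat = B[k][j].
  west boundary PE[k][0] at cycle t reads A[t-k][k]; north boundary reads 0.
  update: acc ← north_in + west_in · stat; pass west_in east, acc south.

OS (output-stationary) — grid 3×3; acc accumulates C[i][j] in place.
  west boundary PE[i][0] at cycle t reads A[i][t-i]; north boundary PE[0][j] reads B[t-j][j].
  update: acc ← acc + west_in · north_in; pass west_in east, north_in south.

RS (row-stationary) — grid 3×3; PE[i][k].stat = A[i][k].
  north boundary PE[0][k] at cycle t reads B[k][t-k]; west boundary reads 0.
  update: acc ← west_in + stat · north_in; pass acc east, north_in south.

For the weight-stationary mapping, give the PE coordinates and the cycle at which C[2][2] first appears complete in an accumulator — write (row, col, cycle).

WS: C[2][2] accumulates in PE[2][2]:
  c0 r2c2: 0 / 0 / 0
  c1 r2c2: 0 / 0 / 0
  c2 r2c2: 0 / 0 / 0
  c3 r2c2: 0 / 0 / 0
  c4 r2c2: 50 / 5 / 50
  c5 r2c2: 66 / 4 / 66
  c6 r2c2: 70 / 4 / 70

(row, col, cycle) = (2, 2, 6)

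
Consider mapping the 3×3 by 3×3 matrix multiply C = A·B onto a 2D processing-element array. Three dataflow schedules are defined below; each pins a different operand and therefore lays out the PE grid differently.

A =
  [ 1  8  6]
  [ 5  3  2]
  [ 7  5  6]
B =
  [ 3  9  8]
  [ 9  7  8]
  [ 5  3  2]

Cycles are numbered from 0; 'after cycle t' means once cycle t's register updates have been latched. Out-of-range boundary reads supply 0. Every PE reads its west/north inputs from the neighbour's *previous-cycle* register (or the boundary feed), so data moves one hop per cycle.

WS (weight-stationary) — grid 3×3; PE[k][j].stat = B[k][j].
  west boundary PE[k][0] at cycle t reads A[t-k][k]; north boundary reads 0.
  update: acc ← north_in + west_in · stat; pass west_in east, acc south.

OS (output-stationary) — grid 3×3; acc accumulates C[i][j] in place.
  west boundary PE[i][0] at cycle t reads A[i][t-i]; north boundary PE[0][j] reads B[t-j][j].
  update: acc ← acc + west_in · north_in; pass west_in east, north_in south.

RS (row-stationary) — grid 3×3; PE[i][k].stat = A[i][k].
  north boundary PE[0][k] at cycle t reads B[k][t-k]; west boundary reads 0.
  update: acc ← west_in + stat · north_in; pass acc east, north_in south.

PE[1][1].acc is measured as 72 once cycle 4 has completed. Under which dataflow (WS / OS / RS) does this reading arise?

— WS: 3×3; PE[1][1] trace:
  @0  [1,1]  acc 0  |  →0  ↓0
  @1  [1,1]  acc 0  |  →0  ↓0
  @2  [1,1]  acc 65  |  →8  ↓65
  @3  [1,1]  acc 66  |  →3  ↓66
  @4  [1,1]  acc 98  |  →5  ↓98
— OS: 3×3; PE[1][1] trace:
  @0  [1,1]  acc 0  |  →0  ↓0
  @1  [1,1]  acc 0  |  →0  ↓0
  @2  [1,1]  acc 45  |  →5  ↓9
  @3  [1,1]  acc 66  |  →3  ↓7
  @4  [1,1]  acc 72  |  →2  ↓3
— RS: 3×3; PE[1][1] trace:
  @0  [1,1]  acc 0  |  →0  ↓0
  @1  [1,1]  acc 0  |  →0  ↓0
  @2  [1,1]  acc 42  |  →42  ↓9
  @3  [1,1]  acc 66  |  →66  ↓7
  @4  [1,1]  acc 64  |  →64  ↓8

dataflow = OS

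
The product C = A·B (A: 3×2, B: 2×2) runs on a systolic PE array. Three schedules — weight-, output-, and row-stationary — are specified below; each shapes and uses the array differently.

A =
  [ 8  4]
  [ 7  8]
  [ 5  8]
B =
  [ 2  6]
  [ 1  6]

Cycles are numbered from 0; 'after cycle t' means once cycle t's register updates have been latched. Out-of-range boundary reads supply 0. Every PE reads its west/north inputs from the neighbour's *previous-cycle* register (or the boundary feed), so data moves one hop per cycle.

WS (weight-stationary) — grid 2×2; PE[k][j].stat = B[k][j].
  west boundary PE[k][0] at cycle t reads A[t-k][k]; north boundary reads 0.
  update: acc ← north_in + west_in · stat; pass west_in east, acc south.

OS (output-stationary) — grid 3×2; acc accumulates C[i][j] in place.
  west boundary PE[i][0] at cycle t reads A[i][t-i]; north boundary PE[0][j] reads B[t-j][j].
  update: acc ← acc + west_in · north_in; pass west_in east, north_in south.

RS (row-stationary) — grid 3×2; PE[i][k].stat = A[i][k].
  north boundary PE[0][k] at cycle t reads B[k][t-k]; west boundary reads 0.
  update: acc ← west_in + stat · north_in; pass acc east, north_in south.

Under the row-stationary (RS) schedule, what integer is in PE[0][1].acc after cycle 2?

PE[0][1].acc = 72

RS on a 3×2 grid — tracing PE[0][1] and its feeders:
  cycle 0: PE[0][0] → acc 16, east 16, south 2
  cycle 0: PE[0][1] → acc 0, east 0, south 0
  cycle 1: PE[0][0] → acc 48, east 48, south 6
  cycle 1: PE[0][1] → acc 20, east 20, south 1
  cycle 2: PE[0][0] → acc 0, east 0, south 0
  cycle 2: PE[0][1] → acc 72, east 72, south 6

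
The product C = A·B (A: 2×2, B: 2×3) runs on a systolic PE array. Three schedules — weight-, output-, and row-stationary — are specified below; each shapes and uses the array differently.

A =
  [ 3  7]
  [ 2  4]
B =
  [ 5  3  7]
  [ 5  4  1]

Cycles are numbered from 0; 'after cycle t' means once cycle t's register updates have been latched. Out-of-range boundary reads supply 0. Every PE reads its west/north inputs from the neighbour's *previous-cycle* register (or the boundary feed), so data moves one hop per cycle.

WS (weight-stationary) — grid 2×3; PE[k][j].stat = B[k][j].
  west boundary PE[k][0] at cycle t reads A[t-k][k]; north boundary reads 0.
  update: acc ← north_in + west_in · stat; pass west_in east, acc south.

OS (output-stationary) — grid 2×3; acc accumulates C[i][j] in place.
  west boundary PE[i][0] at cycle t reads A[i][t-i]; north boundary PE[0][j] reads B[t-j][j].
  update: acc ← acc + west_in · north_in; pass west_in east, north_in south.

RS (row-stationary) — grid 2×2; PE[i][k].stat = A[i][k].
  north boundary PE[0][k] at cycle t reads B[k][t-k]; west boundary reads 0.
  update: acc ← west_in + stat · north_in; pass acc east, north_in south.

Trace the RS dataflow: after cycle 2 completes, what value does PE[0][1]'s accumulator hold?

PE[0][1].acc = 37

Tracing RS — 2×2 array, target PE[0][1]:
  step 0 · PE0,0: acc=15; fwd→15 fwd↓5
  step 0 · PE0,1: acc=0; fwd→0 fwd↓0
  step 1 · PE0,0: acc=9; fwd→9 fwd↓3
  step 1 · PE0,1: acc=50; fwd→50 fwd↓5
  step 2 · PE0,0: acc=21; fwd→21 fwd↓7
  step 2 · PE0,1: acc=37; fwd→37 fwd↓4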